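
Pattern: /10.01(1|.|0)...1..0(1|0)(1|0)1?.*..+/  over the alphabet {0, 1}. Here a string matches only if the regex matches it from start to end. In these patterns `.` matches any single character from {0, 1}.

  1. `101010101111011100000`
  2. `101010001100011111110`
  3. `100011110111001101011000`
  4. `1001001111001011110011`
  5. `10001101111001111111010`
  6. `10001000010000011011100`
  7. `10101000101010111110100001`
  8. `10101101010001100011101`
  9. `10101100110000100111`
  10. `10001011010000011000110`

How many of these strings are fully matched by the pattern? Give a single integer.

1 → match
2 → match
3 → match
4 → no match
5 → match
6 → match
7 → no match
8 → match
9 → match
10 → match
Total matched: 8

8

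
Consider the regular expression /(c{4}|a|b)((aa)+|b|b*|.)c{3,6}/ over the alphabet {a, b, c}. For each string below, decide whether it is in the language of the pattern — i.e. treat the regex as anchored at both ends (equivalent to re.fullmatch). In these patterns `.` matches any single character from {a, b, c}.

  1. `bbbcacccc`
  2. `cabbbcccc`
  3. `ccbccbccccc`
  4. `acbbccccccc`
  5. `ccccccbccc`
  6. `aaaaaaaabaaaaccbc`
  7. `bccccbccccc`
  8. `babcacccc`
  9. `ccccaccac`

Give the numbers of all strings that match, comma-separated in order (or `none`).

none

1 → no match
2 → no match
3 → no match
4 → no match
5 → no match
6 → no match
7 → no match
8 → no match
9 → no match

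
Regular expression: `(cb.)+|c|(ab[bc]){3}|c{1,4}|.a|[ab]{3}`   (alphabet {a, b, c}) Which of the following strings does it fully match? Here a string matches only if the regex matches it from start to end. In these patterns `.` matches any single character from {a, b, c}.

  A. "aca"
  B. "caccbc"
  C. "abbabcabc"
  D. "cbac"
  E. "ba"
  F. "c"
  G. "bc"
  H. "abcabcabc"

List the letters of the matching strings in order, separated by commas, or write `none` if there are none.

A → no match
B → no match
C → match
D → no match
E → match
F → match
G → no match
H → match

C, E, F, H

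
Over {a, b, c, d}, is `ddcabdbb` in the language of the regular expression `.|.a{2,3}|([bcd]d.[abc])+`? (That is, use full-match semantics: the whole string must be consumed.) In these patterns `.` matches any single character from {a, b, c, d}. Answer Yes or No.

Yes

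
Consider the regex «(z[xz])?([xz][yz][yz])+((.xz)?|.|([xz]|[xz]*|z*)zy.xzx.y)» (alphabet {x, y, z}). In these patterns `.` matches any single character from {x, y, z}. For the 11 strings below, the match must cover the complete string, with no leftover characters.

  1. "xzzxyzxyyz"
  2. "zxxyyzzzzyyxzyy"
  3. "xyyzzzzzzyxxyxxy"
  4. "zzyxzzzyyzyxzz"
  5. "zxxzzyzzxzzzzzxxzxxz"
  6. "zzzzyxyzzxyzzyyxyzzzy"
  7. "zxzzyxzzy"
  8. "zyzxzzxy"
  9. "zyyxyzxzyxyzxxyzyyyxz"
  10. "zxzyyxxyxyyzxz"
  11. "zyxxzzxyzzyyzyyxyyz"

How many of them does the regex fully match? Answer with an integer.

3

1 → match
2 → match
3 → no match
4 → no match
5 → no match
6 → no match
7 → match
8 → no match
9 → no match
10 → no match
11 → no match
Total matched: 3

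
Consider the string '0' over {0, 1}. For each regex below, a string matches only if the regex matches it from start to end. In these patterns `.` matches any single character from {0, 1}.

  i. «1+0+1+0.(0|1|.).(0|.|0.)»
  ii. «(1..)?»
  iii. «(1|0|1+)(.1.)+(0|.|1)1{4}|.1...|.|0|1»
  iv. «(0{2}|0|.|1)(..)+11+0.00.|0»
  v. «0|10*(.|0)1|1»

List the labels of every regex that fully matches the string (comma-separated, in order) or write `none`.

iii, iv, v

i → no match — must start with '1'
ii → no match
iii → match
iv → match
v → match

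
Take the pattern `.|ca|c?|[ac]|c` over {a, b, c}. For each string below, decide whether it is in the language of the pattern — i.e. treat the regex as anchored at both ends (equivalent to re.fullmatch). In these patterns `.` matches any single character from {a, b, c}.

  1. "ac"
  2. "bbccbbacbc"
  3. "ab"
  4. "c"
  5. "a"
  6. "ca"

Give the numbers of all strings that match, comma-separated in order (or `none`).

1 → no match
2 → no match
3 → no match
4 → match
5 → match
6 → match

4, 5, 6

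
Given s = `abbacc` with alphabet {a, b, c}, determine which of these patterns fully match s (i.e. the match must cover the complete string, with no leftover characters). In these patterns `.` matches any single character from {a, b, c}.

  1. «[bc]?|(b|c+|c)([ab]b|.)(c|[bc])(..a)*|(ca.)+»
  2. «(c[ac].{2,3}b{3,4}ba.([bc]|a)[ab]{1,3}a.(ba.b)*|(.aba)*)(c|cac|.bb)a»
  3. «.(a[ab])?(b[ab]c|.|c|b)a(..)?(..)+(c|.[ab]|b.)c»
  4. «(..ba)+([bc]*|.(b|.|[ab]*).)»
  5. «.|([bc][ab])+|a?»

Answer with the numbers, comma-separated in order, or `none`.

4

1 → no match
2 → no match — must end with `a`
3 → no match
4 → match
5 → no match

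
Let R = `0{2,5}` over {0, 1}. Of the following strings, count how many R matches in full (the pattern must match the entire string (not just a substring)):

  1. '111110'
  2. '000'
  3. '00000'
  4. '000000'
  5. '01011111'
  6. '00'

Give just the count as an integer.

1 → no match — must start with '0'
2 → match
3 → match
4 → no match
5 → no match — must end with '0'
6 → match
Total matched: 3

3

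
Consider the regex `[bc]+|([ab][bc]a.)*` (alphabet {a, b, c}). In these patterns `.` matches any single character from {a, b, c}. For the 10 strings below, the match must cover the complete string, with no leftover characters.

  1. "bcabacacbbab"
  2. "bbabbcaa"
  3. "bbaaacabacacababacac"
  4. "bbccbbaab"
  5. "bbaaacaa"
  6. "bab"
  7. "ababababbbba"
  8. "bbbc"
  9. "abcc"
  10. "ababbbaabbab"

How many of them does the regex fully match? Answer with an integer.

1 → match
2 → match
3 → match
4 → no match
5 → match
6 → no match
7 → no match
8 → match
9 → no match
10 → match
Total matched: 6

6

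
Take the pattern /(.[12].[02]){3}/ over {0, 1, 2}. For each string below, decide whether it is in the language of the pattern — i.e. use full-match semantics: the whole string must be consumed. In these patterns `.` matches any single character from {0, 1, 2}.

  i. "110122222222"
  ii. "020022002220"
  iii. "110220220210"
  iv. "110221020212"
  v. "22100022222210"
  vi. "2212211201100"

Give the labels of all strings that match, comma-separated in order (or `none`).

ii, iv

i. "110122222222" → no match
ii. "020022002220" → match
iii. "110220220210" → no match
iv. "110221020212" → match
v → no match
vi → no match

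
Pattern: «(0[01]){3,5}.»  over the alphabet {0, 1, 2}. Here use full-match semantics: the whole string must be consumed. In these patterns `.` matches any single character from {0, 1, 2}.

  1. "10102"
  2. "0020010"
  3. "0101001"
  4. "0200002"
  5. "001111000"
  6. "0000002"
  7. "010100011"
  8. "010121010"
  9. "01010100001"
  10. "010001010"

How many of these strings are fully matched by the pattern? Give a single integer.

5

1 → no match — must start with "0"
2 → no match
3 → match
4 → no match
5 → no match
6 → match
7 → match
8 → no match
9 → match
10 → match
Total matched: 5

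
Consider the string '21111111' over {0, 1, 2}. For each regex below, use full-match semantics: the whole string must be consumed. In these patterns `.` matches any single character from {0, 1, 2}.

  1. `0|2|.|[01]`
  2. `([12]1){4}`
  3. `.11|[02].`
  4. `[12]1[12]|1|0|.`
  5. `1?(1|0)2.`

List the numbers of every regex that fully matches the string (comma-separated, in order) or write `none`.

1 → no match
2 → match
3 → no match
4 → no match
5 → no match

2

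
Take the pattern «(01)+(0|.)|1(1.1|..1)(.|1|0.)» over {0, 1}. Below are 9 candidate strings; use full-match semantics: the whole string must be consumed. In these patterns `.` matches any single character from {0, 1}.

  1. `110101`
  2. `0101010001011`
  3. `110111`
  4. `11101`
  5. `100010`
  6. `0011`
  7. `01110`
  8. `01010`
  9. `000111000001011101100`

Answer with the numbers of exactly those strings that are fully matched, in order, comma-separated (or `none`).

1, 8

1 → match
2 → no match
3 → no match
4 → no match
5 → no match
6 → no match
7 → no match
8 → match
9 → no match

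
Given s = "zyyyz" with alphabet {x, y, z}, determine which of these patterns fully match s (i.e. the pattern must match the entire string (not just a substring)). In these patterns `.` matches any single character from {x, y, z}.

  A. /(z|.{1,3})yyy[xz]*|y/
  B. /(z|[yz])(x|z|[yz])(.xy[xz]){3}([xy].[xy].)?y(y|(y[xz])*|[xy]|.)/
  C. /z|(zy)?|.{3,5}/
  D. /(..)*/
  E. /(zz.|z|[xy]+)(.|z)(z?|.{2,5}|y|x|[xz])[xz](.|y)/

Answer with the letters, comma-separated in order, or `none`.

A → match
B → no match
C → match
D → no match
E → no match

A, C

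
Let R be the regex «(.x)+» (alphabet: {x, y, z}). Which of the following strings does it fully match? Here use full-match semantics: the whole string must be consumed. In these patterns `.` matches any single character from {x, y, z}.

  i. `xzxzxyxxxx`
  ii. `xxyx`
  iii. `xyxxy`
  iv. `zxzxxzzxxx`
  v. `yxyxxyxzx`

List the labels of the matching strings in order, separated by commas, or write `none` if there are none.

ii

i → no match
ii → match
iii → no match — must end with `x`
iv → no match
v → no match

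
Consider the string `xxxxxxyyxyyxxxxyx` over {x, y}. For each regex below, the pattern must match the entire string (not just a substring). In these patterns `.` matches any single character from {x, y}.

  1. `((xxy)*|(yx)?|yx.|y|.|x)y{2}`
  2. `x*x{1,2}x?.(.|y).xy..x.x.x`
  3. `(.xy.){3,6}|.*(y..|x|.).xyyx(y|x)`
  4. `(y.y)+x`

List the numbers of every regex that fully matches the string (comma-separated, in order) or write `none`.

1 → no match — must end with `y`
2 → match
3 → no match
4 → no match — must start with `y`

2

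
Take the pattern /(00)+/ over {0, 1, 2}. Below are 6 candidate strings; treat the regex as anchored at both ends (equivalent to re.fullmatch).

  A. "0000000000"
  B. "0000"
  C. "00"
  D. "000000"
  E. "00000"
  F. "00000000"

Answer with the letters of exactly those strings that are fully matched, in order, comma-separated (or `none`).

A → match
B → match
C → match
D → match
E → no match
F → match

A, B, C, D, F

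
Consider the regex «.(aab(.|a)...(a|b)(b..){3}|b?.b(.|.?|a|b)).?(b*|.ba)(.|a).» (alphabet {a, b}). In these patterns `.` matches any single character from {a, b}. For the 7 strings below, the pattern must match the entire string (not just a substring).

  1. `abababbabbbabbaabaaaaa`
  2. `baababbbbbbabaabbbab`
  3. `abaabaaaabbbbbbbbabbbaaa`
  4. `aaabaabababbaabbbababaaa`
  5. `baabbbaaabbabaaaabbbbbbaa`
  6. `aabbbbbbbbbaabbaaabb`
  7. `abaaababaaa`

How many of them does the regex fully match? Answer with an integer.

1

1 → no match
2 → match
3 → no match
4 → no match
5 → no match
6 → no match
7. `abaaababaaa` → no match
Total matched: 1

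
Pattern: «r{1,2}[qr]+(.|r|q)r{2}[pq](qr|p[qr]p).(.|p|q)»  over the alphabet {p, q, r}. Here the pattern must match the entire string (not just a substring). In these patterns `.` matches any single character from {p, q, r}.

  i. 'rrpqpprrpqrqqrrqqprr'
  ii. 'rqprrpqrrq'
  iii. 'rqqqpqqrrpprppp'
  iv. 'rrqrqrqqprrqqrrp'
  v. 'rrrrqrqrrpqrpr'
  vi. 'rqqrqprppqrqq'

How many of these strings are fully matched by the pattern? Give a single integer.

3

i → no match
ii → match
iii → no match
iv → match
v → match
vi → no match
Total matched: 3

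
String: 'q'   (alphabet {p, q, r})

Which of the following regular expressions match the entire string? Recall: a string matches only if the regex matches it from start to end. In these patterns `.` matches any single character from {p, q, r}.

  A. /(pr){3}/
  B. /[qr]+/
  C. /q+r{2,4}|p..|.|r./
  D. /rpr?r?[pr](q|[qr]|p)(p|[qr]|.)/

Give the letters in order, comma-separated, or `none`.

A → no match — must start with 'pr'
B → match
C → match
D → no match — must start with 'rp'

B, C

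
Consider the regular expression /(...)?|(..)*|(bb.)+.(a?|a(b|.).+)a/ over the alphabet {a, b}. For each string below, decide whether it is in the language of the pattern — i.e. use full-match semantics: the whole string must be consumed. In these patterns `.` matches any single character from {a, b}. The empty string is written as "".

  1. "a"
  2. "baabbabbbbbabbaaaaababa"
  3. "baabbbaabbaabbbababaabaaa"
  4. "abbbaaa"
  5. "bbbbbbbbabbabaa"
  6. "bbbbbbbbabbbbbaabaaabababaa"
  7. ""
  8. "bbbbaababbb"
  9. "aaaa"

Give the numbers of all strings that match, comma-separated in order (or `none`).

5, 7, 9

1. "a" → no match
2 → no match
3 → no match
4. "abbbaaa" → no match
5 → match
6 → no match
7. "" → match
8. "bbbbaababbb" → no match
9. "aaaa" → match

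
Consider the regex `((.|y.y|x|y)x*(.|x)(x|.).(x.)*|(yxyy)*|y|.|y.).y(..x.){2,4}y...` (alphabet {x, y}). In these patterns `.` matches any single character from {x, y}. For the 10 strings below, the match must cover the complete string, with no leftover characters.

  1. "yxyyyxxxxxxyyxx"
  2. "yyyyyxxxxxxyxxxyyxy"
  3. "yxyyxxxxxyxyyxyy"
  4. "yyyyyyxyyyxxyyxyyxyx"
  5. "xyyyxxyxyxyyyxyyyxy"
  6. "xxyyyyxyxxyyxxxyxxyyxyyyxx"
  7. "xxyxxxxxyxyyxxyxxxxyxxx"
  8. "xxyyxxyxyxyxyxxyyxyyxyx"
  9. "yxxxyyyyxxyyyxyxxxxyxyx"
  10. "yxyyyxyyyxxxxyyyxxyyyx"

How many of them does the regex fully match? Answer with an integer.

1 → match
2 → match
3 → match
4 → match
5 → match
6 → match
7 → match
8 → match
9 → match
10 → no match
Total matched: 9

9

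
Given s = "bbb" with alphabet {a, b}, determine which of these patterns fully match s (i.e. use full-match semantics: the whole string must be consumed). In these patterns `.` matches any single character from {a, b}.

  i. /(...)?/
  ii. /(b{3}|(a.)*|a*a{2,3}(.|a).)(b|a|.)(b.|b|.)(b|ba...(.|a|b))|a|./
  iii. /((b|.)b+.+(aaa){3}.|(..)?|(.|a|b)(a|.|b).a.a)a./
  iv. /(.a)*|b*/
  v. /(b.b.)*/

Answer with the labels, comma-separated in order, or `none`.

i → match
ii → match
iii → no match
iv → match
v → no match

i, ii, iv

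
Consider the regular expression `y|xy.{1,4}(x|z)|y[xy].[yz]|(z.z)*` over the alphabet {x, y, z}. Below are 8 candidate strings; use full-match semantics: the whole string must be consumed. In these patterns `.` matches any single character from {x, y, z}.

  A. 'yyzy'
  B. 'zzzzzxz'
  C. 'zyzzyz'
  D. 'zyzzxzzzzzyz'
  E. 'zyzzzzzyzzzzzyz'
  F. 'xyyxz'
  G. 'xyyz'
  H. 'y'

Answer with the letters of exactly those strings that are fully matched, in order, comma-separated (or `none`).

A, C, D, E, F, G, H

A. 'yyzy' → match
B. 'zzzzzxz' → no match
C. 'zyzzyz' → match
D. 'zyzzxzzzzzyz' → match
E → match
F. 'xyyxz' → match
G. 'xyyz' → match
H. 'y' → match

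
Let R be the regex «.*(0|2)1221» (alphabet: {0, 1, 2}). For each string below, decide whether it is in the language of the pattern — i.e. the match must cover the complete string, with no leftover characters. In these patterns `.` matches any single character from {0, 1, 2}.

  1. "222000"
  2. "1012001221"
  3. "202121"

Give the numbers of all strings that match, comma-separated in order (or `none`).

2

1. "222000" → no match — must end with "1221"
2. "1012001221" → match
3. "202121" → no match — must end with "1221"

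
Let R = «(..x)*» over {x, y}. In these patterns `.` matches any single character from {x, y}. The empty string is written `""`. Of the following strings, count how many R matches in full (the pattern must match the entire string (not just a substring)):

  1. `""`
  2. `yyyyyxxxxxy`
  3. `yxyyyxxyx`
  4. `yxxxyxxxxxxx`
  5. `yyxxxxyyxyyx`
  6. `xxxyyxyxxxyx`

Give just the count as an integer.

1. `""` → match
2. `yyyyyxxxxxy` → no match
3. `yxyyyxxyx` → no match
4. `yxxxyxxxxxxx` → match
5. `yyxxxxyyxyyx` → match
6. `xxxyyxyxxxyx` → match
Total matched: 4

4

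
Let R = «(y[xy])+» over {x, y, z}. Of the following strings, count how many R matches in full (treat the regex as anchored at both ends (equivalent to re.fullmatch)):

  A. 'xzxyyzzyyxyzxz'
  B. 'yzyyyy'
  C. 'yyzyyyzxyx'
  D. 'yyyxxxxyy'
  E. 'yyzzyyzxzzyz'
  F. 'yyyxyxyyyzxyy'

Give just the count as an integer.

A → no match — must start with 'y'
B → no match
C → no match
D → no match
E → no match
F → no match
Total matched: 0

0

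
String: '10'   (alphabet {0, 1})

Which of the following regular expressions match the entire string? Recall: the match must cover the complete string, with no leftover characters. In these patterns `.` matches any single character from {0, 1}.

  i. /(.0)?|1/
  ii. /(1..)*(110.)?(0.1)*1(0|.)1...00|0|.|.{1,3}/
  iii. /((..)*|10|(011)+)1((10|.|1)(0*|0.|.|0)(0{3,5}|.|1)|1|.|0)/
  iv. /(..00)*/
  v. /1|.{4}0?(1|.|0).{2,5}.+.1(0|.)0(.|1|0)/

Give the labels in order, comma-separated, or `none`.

i, ii, iii

i → match
ii → match
iii → match
iv → no match
v → no match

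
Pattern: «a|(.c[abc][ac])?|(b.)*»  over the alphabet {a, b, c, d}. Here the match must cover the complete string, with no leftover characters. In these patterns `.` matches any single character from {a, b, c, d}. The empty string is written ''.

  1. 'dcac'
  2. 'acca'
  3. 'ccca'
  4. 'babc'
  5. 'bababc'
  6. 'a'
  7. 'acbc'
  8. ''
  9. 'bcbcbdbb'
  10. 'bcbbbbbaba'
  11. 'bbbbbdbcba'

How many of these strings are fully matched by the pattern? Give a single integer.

1 → match
2 → match
3 → match
4 → match
5 → match
6 → match
7 → match
8 → match
9 → match
10 → match
11 → match
Total matched: 11

11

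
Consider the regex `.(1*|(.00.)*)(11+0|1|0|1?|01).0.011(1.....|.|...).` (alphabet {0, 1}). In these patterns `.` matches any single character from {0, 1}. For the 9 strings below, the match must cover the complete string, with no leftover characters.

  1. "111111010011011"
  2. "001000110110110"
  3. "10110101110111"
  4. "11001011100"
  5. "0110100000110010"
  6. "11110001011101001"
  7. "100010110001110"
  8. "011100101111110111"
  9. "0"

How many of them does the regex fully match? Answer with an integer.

1

1 → no match
2 → no match
3 → no match
4 → no match
5 → no match
6 → no match
7 → match
8 → no match
9 → no match
Total matched: 1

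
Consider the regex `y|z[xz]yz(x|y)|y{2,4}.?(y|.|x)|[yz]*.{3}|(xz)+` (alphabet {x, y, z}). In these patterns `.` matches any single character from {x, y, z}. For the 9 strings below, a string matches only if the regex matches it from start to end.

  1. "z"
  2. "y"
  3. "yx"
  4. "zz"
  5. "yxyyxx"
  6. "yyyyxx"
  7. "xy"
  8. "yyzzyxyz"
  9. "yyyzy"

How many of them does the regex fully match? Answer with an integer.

1 → no match
2 → match
3 → no match
4 → no match
5 → no match
6 → match
7 → no match
8 → match
9 → match
Total matched: 4

4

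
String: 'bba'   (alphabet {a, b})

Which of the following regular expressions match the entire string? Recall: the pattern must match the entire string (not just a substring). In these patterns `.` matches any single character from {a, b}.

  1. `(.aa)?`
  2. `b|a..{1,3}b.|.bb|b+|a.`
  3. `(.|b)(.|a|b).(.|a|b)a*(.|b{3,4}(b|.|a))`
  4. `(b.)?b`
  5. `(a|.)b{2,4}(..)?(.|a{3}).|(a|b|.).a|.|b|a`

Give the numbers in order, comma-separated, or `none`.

5

1 → no match
2 → no match
3 → no match
4 → no match — must end with 'b'
5 → match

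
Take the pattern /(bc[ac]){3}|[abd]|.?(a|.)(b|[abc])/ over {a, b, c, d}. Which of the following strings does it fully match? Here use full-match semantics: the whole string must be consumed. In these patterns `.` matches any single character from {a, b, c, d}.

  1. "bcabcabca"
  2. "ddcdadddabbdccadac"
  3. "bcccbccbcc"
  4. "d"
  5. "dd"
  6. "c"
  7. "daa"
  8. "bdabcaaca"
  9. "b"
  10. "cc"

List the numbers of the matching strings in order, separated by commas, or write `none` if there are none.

1 → match
2 → no match
3 → no match
4 → match
5 → no match
6 → no match
7 → match
8 → no match
9 → match
10 → match

1, 4, 7, 9, 10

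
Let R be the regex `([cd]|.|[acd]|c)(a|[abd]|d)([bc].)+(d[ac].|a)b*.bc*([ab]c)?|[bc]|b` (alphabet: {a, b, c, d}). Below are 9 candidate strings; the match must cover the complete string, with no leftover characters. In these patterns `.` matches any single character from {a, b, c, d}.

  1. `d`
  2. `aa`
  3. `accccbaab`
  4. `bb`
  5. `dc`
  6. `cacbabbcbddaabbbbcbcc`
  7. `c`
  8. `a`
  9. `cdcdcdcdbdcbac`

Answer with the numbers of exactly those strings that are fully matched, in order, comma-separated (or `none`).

7

1 → no match
2 → no match
3 → no match
4 → no match
5 → no match
6 → no match
7 → match
8 → no match
9 → no match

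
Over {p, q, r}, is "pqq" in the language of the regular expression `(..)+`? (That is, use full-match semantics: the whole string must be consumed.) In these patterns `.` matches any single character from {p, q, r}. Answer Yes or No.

No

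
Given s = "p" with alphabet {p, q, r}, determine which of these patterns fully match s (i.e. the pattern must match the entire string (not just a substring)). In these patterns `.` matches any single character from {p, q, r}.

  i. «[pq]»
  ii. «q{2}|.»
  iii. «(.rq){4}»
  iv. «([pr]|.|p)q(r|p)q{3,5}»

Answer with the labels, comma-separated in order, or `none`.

i → match
ii → match
iii → no match — must end with "rq"
iv → no match — must end with "q"

i, ii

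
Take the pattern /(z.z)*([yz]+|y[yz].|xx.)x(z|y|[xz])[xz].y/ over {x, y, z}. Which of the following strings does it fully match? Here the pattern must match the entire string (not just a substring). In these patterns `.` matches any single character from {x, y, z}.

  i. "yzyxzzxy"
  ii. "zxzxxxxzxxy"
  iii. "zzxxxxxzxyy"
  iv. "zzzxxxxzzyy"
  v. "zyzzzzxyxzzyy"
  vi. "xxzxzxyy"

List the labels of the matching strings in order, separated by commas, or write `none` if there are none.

i, ii, iv, vi

i → match
ii → match
iii → no match
iv → match
v → no match
vi → match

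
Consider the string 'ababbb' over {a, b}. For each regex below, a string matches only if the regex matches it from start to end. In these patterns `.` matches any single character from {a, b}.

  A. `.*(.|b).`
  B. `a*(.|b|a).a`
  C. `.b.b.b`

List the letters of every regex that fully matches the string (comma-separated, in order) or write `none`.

A → match
B → no match — must end with 'a'
C → match

A, C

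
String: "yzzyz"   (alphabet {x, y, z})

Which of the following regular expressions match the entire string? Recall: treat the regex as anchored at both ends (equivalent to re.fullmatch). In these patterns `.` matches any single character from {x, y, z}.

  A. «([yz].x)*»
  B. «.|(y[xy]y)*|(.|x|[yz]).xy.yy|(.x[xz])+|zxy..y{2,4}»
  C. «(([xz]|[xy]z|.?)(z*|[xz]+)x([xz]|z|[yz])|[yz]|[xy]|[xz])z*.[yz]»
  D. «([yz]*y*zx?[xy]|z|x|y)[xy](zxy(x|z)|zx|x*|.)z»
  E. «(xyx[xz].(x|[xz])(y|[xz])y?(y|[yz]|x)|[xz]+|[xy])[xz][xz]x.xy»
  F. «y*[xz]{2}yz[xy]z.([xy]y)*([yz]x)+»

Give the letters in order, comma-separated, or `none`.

C

A → no match
B → no match
C → match
D → no match
E → no match — must end with "xy"
F → no match — must end with "x"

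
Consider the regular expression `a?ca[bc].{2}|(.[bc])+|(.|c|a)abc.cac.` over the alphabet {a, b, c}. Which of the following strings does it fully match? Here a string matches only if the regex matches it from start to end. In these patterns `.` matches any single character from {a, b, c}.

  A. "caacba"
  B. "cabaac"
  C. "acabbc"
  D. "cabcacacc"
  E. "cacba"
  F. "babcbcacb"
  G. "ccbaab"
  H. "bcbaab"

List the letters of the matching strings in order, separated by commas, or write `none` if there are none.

C, D, E, F

A → no match
B → no match
C → match
D → match
E → match
F → match
G → no match
H → no match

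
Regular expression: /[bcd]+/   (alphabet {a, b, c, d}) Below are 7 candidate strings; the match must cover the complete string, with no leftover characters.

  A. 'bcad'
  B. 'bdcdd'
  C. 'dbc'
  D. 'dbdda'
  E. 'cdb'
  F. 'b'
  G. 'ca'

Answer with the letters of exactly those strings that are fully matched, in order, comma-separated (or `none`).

A. 'bcad' → no match
B. 'bdcdd' → match
C. 'dbc' → match
D. 'dbdda' → no match
E. 'cdb' → match
F. 'b' → match
G. 'ca' → no match

B, C, E, F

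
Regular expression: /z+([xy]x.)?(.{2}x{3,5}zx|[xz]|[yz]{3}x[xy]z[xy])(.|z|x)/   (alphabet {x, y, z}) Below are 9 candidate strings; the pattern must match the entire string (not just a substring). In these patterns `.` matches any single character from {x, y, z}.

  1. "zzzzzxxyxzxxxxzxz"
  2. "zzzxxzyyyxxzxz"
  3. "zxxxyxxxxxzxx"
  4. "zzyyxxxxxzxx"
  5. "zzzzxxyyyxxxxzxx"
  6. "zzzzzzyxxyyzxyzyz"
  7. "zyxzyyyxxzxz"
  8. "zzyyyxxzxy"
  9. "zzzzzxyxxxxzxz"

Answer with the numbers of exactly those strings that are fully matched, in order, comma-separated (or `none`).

1, 2, 3, 4, 5, 6, 7, 8, 9

1 → match
2 → match
3 → match
4. "zzyyxxxxxzxx" → match
5 → match
6 → match
7. "zyxzyyyxxzxz" → match
8. "zzyyyxxzxy" → match
9 → match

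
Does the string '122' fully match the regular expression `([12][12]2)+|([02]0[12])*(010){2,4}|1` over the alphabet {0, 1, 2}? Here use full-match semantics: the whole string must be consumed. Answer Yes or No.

Yes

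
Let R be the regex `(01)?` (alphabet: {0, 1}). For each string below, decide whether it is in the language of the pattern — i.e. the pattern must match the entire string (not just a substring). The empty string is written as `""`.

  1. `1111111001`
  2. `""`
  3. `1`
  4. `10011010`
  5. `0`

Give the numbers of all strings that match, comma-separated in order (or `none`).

2

1 → no match
2 → match
3 → no match
4 → no match
5 → no match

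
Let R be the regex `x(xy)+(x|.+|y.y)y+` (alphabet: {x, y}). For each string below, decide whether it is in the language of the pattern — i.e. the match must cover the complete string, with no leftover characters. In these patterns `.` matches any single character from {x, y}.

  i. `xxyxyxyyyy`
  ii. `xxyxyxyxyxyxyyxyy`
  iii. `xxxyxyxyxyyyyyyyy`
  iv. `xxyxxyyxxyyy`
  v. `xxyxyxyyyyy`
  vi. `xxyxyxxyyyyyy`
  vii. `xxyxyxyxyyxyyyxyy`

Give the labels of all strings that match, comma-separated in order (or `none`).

i, ii, iv, v, vi, vii

i → match
ii → match
iii → no match — must start with `xxy`
iv → match
v → match
vi → match
vii → match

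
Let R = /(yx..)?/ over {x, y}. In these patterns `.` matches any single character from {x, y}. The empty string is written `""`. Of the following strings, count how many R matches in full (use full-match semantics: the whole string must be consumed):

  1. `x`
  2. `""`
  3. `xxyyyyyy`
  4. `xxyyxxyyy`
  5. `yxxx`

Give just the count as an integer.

1 → no match
2 → match
3 → no match
4 → no match
5 → match
Total matched: 2

2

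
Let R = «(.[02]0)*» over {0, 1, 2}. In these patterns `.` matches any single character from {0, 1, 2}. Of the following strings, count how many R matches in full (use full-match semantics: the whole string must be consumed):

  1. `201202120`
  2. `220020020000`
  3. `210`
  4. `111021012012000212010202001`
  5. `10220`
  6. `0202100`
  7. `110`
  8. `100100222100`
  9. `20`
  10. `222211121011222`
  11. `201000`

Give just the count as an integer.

1. `201202120` → no match
2. `220020020000` → match
3. `210` → no match
4 → no match
5. `10220` → no match
6. `0202100` → no match
7. `110` → no match
8. `100100222100` → no match
9. `20` → no match
10 → no match
11. `201000` → no match
Total matched: 1

1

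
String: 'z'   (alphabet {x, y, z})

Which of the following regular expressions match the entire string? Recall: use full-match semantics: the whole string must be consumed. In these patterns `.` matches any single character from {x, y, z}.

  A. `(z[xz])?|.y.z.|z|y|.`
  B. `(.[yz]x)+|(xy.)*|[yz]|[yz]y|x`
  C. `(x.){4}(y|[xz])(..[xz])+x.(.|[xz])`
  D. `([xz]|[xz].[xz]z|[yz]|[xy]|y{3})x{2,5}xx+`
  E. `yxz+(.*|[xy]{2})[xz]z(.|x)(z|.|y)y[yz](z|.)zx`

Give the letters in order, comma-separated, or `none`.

A, B

A → match
B → match
C → no match — must start with 'x'
D → no match — must end with 'x'
E → no match — must start with 'yxz'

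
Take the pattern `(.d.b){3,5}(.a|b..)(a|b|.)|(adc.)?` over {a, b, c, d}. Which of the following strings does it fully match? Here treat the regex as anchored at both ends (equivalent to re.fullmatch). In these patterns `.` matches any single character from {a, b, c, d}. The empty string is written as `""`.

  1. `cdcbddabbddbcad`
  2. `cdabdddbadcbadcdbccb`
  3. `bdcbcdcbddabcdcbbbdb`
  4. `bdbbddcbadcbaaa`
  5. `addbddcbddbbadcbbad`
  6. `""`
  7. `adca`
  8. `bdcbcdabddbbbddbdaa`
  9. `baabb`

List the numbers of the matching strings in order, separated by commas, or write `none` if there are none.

1, 3, 4, 5, 6, 7, 8

1 → match
2 → no match
3 → match
4 → match
5 → match
6 → match
7 → match
8 → match
9 → no match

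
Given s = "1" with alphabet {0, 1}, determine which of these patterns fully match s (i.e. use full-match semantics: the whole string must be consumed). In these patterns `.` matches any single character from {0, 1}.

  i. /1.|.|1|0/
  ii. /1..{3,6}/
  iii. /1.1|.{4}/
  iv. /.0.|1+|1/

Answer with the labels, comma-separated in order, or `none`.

i → match
ii → no match
iii → no match
iv → match

i, iv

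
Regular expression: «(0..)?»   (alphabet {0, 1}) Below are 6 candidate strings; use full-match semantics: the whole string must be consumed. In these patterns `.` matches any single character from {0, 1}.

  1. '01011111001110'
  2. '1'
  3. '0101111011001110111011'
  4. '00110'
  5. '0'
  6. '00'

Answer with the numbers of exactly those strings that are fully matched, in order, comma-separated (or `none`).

none

1 → no match
2 → no match
3 → no match
4 → no match
5 → no match
6 → no match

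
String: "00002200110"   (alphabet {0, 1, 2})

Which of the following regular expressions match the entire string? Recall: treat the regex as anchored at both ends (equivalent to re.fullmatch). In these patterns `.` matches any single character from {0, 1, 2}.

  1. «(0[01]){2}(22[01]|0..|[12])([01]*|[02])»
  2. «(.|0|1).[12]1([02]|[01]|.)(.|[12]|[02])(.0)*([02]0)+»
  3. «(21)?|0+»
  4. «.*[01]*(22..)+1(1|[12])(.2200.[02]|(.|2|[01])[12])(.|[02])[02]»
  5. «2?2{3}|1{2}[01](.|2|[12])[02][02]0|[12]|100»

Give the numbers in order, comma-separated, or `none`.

1

1 → match
2 → no match
3 → no match
4 → no match
5 → no match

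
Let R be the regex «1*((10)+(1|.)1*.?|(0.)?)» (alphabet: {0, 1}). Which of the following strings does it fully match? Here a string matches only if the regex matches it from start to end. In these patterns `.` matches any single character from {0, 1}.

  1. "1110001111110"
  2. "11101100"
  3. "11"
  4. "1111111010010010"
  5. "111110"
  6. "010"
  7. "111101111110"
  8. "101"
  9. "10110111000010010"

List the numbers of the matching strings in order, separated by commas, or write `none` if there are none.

1 → no match
2 → no match
3 → match
4 → no match
5 → no match
6 → no match
7 → match
8 → match
9 → no match

3, 7, 8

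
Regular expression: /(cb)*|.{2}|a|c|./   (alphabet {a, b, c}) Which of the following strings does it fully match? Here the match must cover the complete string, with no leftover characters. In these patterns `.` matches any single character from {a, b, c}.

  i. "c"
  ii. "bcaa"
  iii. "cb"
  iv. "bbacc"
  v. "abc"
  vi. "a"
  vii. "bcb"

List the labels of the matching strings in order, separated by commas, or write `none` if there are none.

i → match
ii → no match
iii → match
iv → no match
v → no match
vi → match
vii → no match

i, iii, vi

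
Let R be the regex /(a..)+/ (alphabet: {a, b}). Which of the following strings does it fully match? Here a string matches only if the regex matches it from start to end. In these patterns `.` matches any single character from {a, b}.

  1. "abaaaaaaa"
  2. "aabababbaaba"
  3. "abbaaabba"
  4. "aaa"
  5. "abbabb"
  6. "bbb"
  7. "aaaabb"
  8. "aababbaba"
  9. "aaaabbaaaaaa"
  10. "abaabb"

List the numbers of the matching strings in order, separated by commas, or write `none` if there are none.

1 → match
2 → no match
3 → no match
4 → match
5 → match
6 → no match — must start with "a"
7 → match
8 → match
9 → match
10 → match

1, 4, 5, 7, 8, 9, 10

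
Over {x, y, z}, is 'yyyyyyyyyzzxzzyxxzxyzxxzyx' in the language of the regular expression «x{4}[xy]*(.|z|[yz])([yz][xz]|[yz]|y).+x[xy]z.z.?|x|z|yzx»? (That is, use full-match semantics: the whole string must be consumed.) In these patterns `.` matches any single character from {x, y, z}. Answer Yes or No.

No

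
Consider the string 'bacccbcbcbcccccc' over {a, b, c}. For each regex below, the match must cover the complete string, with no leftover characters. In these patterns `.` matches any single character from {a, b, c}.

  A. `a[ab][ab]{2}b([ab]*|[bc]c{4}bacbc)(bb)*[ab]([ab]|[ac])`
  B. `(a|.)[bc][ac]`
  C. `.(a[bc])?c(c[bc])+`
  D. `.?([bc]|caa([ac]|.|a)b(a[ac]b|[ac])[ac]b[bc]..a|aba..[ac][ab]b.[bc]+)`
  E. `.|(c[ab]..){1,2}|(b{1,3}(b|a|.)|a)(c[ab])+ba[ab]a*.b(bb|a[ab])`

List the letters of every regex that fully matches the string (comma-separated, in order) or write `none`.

C

A → no match — must start with 'a'
B → no match
C → match
D → no match
E → no match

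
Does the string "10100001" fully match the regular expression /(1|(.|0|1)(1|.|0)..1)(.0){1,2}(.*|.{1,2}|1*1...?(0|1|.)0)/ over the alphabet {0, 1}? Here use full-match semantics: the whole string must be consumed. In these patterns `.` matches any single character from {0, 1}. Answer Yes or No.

No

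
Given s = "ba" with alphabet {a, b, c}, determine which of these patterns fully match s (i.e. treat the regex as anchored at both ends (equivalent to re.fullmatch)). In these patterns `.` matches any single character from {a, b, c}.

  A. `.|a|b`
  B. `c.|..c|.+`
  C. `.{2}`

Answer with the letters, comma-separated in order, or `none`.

B, C

A → no match
B → match
C → match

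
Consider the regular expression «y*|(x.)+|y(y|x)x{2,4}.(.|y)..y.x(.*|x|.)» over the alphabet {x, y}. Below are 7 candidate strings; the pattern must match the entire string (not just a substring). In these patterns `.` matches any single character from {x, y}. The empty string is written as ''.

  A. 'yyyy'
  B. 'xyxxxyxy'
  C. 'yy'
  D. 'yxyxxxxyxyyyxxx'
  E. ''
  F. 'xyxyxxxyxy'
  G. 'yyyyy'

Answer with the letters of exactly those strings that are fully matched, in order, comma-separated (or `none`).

A, B, C, E, F, G

A → match
B → match
C → match
D → no match
E → match
F → match
G → match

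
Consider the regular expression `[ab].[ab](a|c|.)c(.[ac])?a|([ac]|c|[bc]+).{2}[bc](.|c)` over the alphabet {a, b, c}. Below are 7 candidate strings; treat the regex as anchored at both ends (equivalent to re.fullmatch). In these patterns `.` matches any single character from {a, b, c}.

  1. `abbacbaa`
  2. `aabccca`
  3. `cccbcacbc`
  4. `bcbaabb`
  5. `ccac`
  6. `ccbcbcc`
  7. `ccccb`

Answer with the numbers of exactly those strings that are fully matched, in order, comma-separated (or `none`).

1 → match
2 → no match
3 → match
4 → match
5 → no match
6 → match
7 → match

1, 3, 4, 6, 7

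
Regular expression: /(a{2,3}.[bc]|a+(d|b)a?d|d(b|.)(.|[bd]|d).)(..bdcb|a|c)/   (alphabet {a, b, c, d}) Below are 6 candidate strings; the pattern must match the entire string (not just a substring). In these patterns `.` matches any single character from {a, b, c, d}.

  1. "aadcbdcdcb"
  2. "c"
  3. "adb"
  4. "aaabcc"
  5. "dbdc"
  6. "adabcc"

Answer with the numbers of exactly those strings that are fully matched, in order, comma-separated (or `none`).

4

1 → no match
2 → no match
3 → no match
4 → match
5 → no match
6 → no match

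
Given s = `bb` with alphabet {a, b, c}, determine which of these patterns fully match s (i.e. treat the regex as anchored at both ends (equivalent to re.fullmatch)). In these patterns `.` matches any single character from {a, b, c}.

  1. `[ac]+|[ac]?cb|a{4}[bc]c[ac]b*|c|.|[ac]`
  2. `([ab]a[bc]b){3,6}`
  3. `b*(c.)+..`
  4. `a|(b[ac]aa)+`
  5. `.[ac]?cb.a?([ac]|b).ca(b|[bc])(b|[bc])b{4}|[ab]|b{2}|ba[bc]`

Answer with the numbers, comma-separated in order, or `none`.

5

1 → no match
2 → no match
3 → no match
4 → no match
5 → match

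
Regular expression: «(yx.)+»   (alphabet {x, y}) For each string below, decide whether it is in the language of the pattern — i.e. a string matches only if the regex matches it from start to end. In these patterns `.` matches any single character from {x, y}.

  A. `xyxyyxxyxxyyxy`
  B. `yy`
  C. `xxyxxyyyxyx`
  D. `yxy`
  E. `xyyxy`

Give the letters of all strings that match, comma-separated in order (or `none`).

D

A → no match — must start with `yx`
B. `yy` → no match — must start with `yx`
C. `xxyxxyyyxyx` → no match — must start with `yx`
D. `yxy` → match
E. `xyyxy` → no match — must start with `yx`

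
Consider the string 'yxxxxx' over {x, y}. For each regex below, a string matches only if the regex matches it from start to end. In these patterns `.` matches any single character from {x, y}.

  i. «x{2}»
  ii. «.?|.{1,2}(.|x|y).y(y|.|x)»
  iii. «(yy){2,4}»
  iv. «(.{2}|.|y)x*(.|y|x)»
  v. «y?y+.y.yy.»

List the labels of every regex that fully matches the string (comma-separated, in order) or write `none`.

iv

i → no match — must start with 'x'
ii → no match
iii → no match — must start with 'yy'
iv → match
v → no match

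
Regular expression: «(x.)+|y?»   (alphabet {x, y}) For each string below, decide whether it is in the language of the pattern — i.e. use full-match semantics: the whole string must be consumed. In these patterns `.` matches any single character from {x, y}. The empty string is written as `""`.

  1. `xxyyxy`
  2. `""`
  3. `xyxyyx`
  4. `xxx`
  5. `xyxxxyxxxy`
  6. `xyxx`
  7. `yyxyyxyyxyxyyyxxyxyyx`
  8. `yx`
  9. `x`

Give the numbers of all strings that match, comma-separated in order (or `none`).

2, 5, 6

1. `xxyyxy` → no match
2. `""` → match
3. `xyxyyx` → no match
4. `xxx` → no match
5. `xyxxxyxxxy` → match
6. `xyxx` → match
7 → no match
8. `yx` → no match
9. `x` → no match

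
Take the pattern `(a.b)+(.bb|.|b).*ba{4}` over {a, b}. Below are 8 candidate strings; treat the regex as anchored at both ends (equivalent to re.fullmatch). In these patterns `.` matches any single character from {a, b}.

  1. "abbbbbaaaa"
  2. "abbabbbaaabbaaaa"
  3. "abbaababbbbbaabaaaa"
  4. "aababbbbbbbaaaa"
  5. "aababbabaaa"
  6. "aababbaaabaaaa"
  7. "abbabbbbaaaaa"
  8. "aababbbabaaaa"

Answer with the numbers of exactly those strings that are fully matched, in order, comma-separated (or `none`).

1, 2, 3, 4, 6, 8

1 → match
2 → match
3 → match
4 → match
5 → no match
6 → match
7 → no match
8 → match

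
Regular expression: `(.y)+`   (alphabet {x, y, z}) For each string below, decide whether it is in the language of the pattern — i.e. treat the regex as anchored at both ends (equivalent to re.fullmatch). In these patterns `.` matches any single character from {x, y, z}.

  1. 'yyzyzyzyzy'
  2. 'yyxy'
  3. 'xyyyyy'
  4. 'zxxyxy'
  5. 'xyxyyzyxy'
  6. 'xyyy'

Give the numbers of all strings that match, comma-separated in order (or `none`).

1, 2, 3, 6

1 → match
2 → match
3 → match
4 → no match
5 → no match
6 → match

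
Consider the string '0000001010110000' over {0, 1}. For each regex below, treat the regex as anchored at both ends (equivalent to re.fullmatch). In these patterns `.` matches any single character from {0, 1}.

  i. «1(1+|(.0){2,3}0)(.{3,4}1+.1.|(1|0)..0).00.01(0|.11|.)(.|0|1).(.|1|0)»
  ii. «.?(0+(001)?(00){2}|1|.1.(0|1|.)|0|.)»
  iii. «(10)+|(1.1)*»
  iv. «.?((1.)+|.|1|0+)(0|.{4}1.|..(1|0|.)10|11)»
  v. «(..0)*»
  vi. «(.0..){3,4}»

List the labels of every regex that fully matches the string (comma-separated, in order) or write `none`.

vi

i → no match — must start with '1'
ii → no match
iii → no match
iv → no match
v → no match
vi → match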